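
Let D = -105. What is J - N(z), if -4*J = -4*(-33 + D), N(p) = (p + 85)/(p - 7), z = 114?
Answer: -14965/107 ≈ -139.86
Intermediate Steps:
N(p) = (85 + p)/(-7 + p)
J = -138 (J = -(-1)*(-33 - 105) = -(-1)*(-138) = -1/4*552 = -138)
J - N(z) = -138 - (85 + 114)/(-7 + 114) = -138 - 199/107 = -14965/107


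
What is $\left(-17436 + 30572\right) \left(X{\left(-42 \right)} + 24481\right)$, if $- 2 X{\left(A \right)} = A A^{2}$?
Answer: $808192400$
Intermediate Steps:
$X{\left(A \right)} = - \frac{A^{3}}{2}$ ($X{\left(A \right)} = - \frac{A A^{2}}{2} = - \frac{A^{3}}{2}$)
$\left(-17436 + 30572\right) \left(X{\left(-42 \right)} + 24481\right) = \left(-17436 + 30572\right) \left(- \frac{\left(-42\right)^{3}}{2} + 24481\right) = 13136 \left(\left(- \frac{1}{2}\right) \left(-74088\right) + 24481\right) = 13136 \left(37044 + 24481\right) = 13136 \cdot 61525 = 808192400$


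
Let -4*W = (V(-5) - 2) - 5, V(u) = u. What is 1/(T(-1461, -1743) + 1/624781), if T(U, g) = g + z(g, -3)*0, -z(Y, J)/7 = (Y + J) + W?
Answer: -624781/1088993282 ≈ -0.00057372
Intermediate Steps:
W = 3 (W = -((-5 - 2) - 5)/4 = -(-7 - 5)/4 = -1/4*(-12) = 3)
z(Y, J) = -21 - 7*J - 7*Y (z(Y, J) = -7*((Y + J) + 3) = -7*((J + Y) + 3) = -7*(3 + J + Y) = -21 - 7*J - 7*Y)
T(U, g) = g (T(U, g) = g + (-21 - 7*(-3) - 7*g)*0 = g + (-21 + 21 - 7*g)*0 = g - 7*g*0 = g + 0 = g)
1/(T(-1461, -1743) + 1/624781) = 1/(-1743 + 1/624781) = 1/(-1088993282/624781) = -624781/1088993282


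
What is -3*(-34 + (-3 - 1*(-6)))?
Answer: 93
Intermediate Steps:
-3*(-34 + (-3 - 1*(-6))) = -3*(-34 + (-3 + 6)) = -3*(-34 + 3) = -3*(-31) = 93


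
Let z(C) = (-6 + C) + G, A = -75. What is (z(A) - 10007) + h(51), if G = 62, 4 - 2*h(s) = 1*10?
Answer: -10029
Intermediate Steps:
h(s) = -3 (h(s) = 2 - 10/2 = 2 - ½*10 = 2 - 5 = -3)
z(C) = 56 + C (z(C) = (-6 + C) + 62 = 56 + C)
(z(A) - 10007) + h(51) = ((56 - 75) - 10007) - 3 = (-19 - 10007) - 3 = -10026 - 3 = -10029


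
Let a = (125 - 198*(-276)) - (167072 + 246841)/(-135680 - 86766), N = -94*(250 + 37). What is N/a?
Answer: -6001148188/12184448671 ≈ -0.49253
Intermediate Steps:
N = -26978 (N = -94*287 = -26978)
a = 12184448671/222446 (a = (125 + 54648) - 413913/(-222446) = 54773 - 413913*(-1)/222446 = 54773 - 1*(-413913/222446) = 54773 + 413913/222446 = 12184448671/222446 ≈ 54775.)
N/a = -26978/12184448671/222446 = -26978*222446/12184448671 = -6001148188/12184448671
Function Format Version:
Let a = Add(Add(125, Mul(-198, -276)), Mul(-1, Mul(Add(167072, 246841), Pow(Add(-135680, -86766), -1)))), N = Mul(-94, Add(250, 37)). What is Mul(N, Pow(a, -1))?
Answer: Rational(-6001148188, 12184448671) ≈ -0.49253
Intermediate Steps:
N = -26978 (N = Mul(-94, 287) = -26978)
a = Rational(12184448671, 222446) (a = Add(Add(125, 54648), Mul(-1, Mul(413913, Pow(-222446, -1)))) = Add(54773, Mul(-1, Mul(413913, Rational(-1, 222446)))) = Add(54773, Mul(-1, Rational(-413913, 222446))) = Add(54773, Rational(413913, 222446)) = Rational(12184448671, 222446) ≈ 54775.)
Mul(N, Pow(a, -1)) = Mul(-26978, Pow(Rational(12184448671, 222446), -1)) = Mul(-26978, Rational(222446, 12184448671)) = Rational(-6001148188, 12184448671)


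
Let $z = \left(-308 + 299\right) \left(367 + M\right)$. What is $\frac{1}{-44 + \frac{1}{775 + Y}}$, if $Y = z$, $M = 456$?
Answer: $- \frac{6632}{291809} \approx -0.022727$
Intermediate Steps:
$z = -7407$ ($z = \left(-308 + 299\right) \left(367 + 456\right) = \left(-9\right) 823 = -7407$)
$Y = -7407$
$\frac{1}{-44 + \frac{1}{775 + Y}} = \frac{1}{-44 + \frac{1}{775 - 7407}} = \frac{1}{-44 + \frac{1}{-6632}} = \frac{1}{-44 - \frac{1}{6632}} = \frac{1}{- \frac{291809}{6632}} = - \frac{6632}{291809}$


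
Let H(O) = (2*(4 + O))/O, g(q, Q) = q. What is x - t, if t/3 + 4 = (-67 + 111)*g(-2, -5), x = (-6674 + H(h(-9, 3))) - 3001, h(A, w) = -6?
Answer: -28195/3 ≈ -9398.3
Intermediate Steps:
H(O) = (8 + 2*O)/O
x = -29023/3 (x = (-6674 + (2 + 8/(-6))) - 3001 = (-6674 + (2 + 8*(-1/6))) - 3001 = (-6674 + (2 - 4/3)) - 3001 = (-6674 + 2/3) - 3001 = -20020/3 - 3001 = -29023/3 ≈ -9674.3)
t = -276 (t = -12 + 3*((-67 + 111)*(-2)) = -12 + 3*(44*(-2)) = -12 + 3*(-88) = -12 - 264 = -276)
x - t = -29023/3 - 1*(-276) = -29023/3 + 276 = -28195/3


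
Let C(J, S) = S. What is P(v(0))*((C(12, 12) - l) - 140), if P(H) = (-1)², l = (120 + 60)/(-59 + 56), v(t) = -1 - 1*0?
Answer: -68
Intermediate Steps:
v(t) = -1 (v(t) = -1 + 0 = -1)
l = -60 (l = 180/(-3) = 180*(-⅓) = -60)
P(H) = 1
P(v(0))*((C(12, 12) - l) - 140) = 1*((12 - 1*(-60)) - 140) = 1*((12 + 60) - 140) = 1*(72 - 140) = 1*(-68) = -68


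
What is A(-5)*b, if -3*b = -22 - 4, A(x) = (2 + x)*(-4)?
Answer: 104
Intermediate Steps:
A(x) = -8 - 4*x
b = 26/3 (b = -(-22 - 4)/3 = -⅓*(-26) = 26/3 ≈ 8.6667)
A(-5)*b = (-8 - 4*(-5))*(26/3) = (-8 + 20)*(26/3) = 12*(26/3) = 104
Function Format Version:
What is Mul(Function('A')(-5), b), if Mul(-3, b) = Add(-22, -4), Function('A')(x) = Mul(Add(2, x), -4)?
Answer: 104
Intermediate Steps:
Function('A')(x) = Add(-8, Mul(-4, x))
b = Rational(26, 3) (b = Mul(Rational(-1, 3), Add(-22, -4)) = Mul(Rational(-1, 3), -26) = Rational(26, 3) ≈ 8.6667)
Mul(Function('A')(-5), b) = Mul(Add(-8, Mul(-4, -5)), Rational(26, 3)) = Mul(Add(-8, 20), Rational(26, 3)) = Mul(12, Rational(26, 3)) = 104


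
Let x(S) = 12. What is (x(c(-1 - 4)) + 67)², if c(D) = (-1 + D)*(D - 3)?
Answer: 6241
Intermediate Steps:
c(D) = (-1 + D)*(-3 + D)
(x(c(-1 - 4)) + 67)² = (12 + 67)² = 79² = 6241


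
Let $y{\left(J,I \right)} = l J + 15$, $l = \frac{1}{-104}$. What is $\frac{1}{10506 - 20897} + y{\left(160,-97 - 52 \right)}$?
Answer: $\frac{1818412}{135083} \approx 13.461$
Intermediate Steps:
$l = - \frac{1}{104} \approx -0.0096154$
$y{\left(J,I \right)} = 15 - \frac{J}{104}$ ($y{\left(J,I \right)} = - \frac{J}{104} + 15 = 15 - \frac{J}{104}$)
$\frac{1}{10506 - 20897} + y{\left(160,-97 - 52 \right)} = \frac{1}{10506 - 20897} + \left(15 - \frac{20}{13}\right) = \frac{1}{-10391} + \left(15 - \frac{20}{13}\right) = - \frac{1}{10391} + \frac{175}{13} = \frac{1818412}{135083}$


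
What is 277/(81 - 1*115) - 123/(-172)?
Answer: -21731/2924 ≈ -7.4319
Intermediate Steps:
277/(81 - 1*115) - 123/(-172) = 277/(81 - 115) - 123*(-1/172) = 277/(-34) + 123/172 = 277*(-1/34) + 123/172 = -277/34 + 123/172 = -21731/2924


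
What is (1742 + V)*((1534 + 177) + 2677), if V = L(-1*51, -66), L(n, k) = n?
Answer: 7420108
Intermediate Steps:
V = -51 (V = -1*51 = -51)
(1742 + V)*((1534 + 177) + 2677) = (1742 - 51)*((1534 + 177) + 2677) = 1691*(1711 + 2677) = 1691*4388 = 7420108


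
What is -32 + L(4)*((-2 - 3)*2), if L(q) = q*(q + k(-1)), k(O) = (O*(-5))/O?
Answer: 8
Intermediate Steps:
k(O) = -5 (k(O) = (-5*O)/O = -5)
L(q) = q*(-5 + q) (L(q) = q*(q - 5) = q*(-5 + q))
-32 + L(4)*((-2 - 3)*2) = -32 + (4*(-5 + 4))*((-2 - 3)*2) = -32 + (4*(-1))*(-5*2) = -32 - 4*(-10) = -32 + 40 = 8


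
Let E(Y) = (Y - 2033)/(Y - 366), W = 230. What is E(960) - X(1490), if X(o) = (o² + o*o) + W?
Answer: -2637616493/594 ≈ -4.4404e+6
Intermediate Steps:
X(o) = 230 + 2*o² (X(o) = (o² + o*o) + 230 = (o² + o²) + 230 = 2*o² + 230 = 230 + 2*o²)
E(Y) = (-2033 + Y)/(-366 + Y)
E(960) - X(1490) = (-2033 + 960)/(-366 + 960) - (230 + 2*1490²) = -1073/594 - (230 + 2*2220100) = (1/594)*(-1073) - (230 + 4440200) = -1073/594 - 1*4440430 = -1073/594 - 4440430 = -2637616493/594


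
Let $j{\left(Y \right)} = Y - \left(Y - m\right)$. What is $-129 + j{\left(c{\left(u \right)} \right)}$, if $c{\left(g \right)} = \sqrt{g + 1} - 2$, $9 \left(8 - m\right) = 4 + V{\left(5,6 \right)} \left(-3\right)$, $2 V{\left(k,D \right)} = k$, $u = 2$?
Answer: $- \frac{2171}{18} \approx -120.61$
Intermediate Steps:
$V{\left(k,D \right)} = \frac{k}{2}$
$m = \frac{151}{18}$ ($m = 8 - \frac{4 + \frac{1}{2} \cdot 5 \left(-3\right)}{9} = 8 - \frac{4 + \frac{5}{2} \left(-3\right)}{9} = 8 - \frac{4 - \frac{15}{2}}{9} = 8 - - \frac{7}{18} = 8 + \frac{7}{18} = \frac{151}{18} \approx 8.3889$)
$c{\left(g \right)} = -2 + \sqrt{1 + g}$ ($c{\left(g \right)} = \sqrt{1 + g} - 2 = -2 + \sqrt{1 + g}$)
$j{\left(Y \right)} = \frac{151}{18}$ ($j{\left(Y \right)} = Y - \left(- \frac{151}{18} + Y\right) = \frac{151}{18}$)
$-129 + j{\left(c{\left(u \right)} \right)} = -129 + \frac{151}{18} = - \frac{2171}{18}$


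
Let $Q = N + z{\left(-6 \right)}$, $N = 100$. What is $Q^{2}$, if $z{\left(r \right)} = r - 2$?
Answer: $8464$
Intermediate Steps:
$z{\left(r \right)} = -2 + r$
$Q = 92$ ($Q = 100 - 8 = 92$)
$Q^{2} = 92^{2} = 8464$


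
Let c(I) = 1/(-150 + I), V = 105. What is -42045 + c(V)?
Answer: -1892026/45 ≈ -42045.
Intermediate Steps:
-42045 + c(V) = -42045 + 1/(-150 + 105) = -42045 + 1/(-45) = -42045 - 1/45 = -1892026/45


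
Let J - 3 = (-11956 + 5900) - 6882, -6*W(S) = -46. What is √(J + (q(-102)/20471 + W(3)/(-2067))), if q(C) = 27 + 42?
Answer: I*√23159304571996295131/42313557 ≈ 113.73*I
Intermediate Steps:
W(S) = 23/3 (W(S) = -⅙*(-46) = 23/3)
q(C) = 69
J = -12935 (J = 3 + ((-11956 + 5900) - 6882) = 3 + (-6056 - 6882) = 3 - 12938 = -12935)
√(J + (q(-102)/20471 + W(3)/(-2067))) = √(-12935 + (69/20471 + (23/3)/(-2067))) = √(-12935 + (69*(1/20471) + (23/3)*(-1/2067))) = √(-12935 + (69/20471 - 23/6201)) = √(-12935 - 42964/126940671) = √(-1641977622349/126940671) = I*√23159304571996295131/42313557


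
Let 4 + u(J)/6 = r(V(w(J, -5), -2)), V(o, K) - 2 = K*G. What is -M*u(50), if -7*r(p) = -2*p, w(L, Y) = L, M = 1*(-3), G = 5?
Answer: -792/7 ≈ -113.14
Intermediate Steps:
M = -3
V(o, K) = 2 + 5*K (V(o, K) = 2 + K*5 = 2 + 5*K)
r(p) = 2*p/7 (r(p) = -(-2)*p/7 = 2*p/7)
u(J) = -264/7 (u(J) = -24 + 6*(2*(2 + 5*(-2))/7) = -24 + 6*(2*(2 - 10)/7) = -24 + 6*((2/7)*(-8)) = -24 + 6*(-16/7) = -24 - 96/7 = -264/7)
-M*u(50) = -(-3)*(-264)/7 = -1*792/7 = -792/7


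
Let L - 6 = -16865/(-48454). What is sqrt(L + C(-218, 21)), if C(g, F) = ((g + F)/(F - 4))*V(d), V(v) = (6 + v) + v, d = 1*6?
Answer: I*sqrt(137222251642378)/823718 ≈ 14.221*I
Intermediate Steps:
d = 6
V(v) = 6 + 2*v
C(g, F) = 18*(F + g)/(-4 + F) (C(g, F) = ((g + F)/(F - 4))*(6 + 2*6) = ((F + g)/(-4 + F))*(6 + 12) = ((F + g)/(-4 + F))*18 = 18*(F + g)/(-4 + F))
L = 307589/48454 (L = 6 - 16865/(-48454) = 6 - 16865*(-1/48454) = 6 + 16865/48454 = 307589/48454 ≈ 6.3481)
sqrt(L + C(-218, 21)) = sqrt(307589/48454 + 18*(21 - 218)/(-4 + 21)) = sqrt(307589/48454 + 18*(-197)/17) = sqrt(307589/48454 + 18*(1/17)*(-197)) = sqrt(307589/48454 - 3546/17) = sqrt(-166588871/823718) = I*sqrt(137222251642378)/823718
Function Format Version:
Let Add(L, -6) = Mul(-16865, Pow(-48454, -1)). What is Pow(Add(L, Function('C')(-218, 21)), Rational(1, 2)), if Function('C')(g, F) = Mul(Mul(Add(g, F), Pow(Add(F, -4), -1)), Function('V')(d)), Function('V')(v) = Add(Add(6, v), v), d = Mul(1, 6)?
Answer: Mul(Rational(1, 823718), I, Pow(137222251642378, Rational(1, 2))) ≈ Mul(14.221, I)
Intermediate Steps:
d = 6
Function('V')(v) = Add(6, Mul(2, v))
Function('C')(g, F) = Mul(18, Pow(Add(-4, F), -1), Add(F, g)) (Function('C')(g, F) = Mul(Mul(Add(g, F), Pow(Add(F, -4), -1)), Add(6, Mul(2, 6))) = Mul(Mul(Add(F, g), Pow(Add(-4, F), -1)), Add(6, 12)) = Mul(Mul(Pow(Add(-4, F), -1), Add(F, g)), 18) = Mul(18, Pow(Add(-4, F), -1), Add(F, g)))
L = Rational(307589, 48454) (L = Add(6, Mul(-16865, Pow(-48454, -1))) = Add(6, Mul(-16865, Rational(-1, 48454))) = Add(6, Rational(16865, 48454)) = Rational(307589, 48454) ≈ 6.3481)
Pow(Add(L, Function('C')(-218, 21)), Rational(1, 2)) = Pow(Add(Rational(307589, 48454), Mul(18, Pow(Add(-4, 21), -1), Add(21, -218))), Rational(1, 2)) = Pow(Add(Rational(307589, 48454), Mul(18, Pow(17, -1), -197)), Rational(1, 2)) = Pow(Add(Rational(307589, 48454), Mul(18, Rational(1, 17), -197)), Rational(1, 2)) = Pow(Add(Rational(307589, 48454), Rational(-3546, 17)), Rational(1, 2)) = Pow(Rational(-166588871, 823718), Rational(1, 2)) = Mul(Rational(1, 823718), I, Pow(137222251642378, Rational(1, 2)))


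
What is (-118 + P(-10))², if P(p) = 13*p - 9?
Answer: 66049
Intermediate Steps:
P(p) = -9 + 13*p
(-118 + P(-10))² = (-118 + (-9 + 13*(-10)))² = (-118 + (-9 - 130))² = (-118 - 139)² = (-257)² = 66049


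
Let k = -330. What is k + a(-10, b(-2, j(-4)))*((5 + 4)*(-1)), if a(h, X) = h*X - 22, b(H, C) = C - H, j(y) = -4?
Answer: -312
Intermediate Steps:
a(h, X) = -22 + X*h (a(h, X) = X*h - 22 = -22 + X*h)
k + a(-10, b(-2, j(-4)))*((5 + 4)*(-1)) = -330 + (-22 + (-4 - 1*(-2))*(-10))*((5 + 4)*(-1)) = -330 + (-22 + (-4 + 2)*(-10))*(9*(-1)) = -330 + (-22 - 2*(-10))*(-9) = -330 + (-22 + 20)*(-9) = -330 - 2*(-9) = -330 + 18 = -312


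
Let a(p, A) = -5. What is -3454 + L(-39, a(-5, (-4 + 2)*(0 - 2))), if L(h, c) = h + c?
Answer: -3498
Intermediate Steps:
L(h, c) = c + h
-3454 + L(-39, a(-5, (-4 + 2)*(0 - 2))) = -3454 + (-5 - 39) = -3454 - 44 = -3498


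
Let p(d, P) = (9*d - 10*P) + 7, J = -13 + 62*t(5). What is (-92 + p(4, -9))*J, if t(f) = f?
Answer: 12177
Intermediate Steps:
J = 297 (J = -13 + 62*5 = -13 + 310 = 297)
p(d, P) = 7 - 10*P + 9*d (p(d, P) = (-10*P + 9*d) + 7 = 7 - 10*P + 9*d)
(-92 + p(4, -9))*J = (-92 + (7 - 10*(-9) + 9*4))*297 = (-92 + (7 + 90 + 36))*297 = (-92 + 133)*297 = 41*297 = 12177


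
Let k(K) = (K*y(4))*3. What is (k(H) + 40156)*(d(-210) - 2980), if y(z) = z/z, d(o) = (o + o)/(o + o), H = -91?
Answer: -118811457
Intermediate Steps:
d(o) = 1 (d(o) = (2*o)/((2*o)) = (2*o)*(1/(2*o)) = 1)
y(z) = 1
k(K) = 3*K (k(K) = (K*1)*3 = K*3 = 3*K)
(k(H) + 40156)*(d(-210) - 2980) = (3*(-91) + 40156)*(1 - 2980) = (-273 + 40156)*(-2979) = 39883*(-2979) = -118811457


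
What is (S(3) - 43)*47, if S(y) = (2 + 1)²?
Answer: -1598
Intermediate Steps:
S(y) = 9 (S(y) = 3² = 9)
(S(3) - 43)*47 = (9 - 43)*47 = -34*47 = -1598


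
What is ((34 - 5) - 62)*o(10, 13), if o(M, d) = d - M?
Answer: -99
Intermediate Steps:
((34 - 5) - 62)*o(10, 13) = ((34 - 5) - 62)*(13 - 1*10) = (29 - 62)*(13 - 10) = -33*3 = -99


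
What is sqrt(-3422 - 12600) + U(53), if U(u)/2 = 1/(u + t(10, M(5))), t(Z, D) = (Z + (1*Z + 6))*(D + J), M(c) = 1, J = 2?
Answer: 2/131 + I*sqrt(16022) ≈ 0.015267 + 126.58*I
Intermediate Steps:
t(Z, D) = (2 + D)*(6 + 2*Z) (t(Z, D) = (Z + (1*Z + 6))*(D + 2) = (Z + (Z + 6))*(2 + D) = (Z + (6 + Z))*(2 + D) = (6 + 2*Z)*(2 + D) = (2 + D)*(6 + 2*Z))
U(u) = 2/(78 + u) (U(u) = 2/(u + (12 + 4*10 + 6*1 + 2*1*10)) = 2/(u + (12 + 40 + 6 + 20)) = 2/(u + 78) = 2/(78 + u))
sqrt(-3422 - 12600) + U(53) = sqrt(-3422 - 12600) + 2/(78 + 53) = sqrt(-16022) + 2/131 = I*sqrt(16022) + 2*(1/131) = I*sqrt(16022) + 2/131 = 2/131 + I*sqrt(16022)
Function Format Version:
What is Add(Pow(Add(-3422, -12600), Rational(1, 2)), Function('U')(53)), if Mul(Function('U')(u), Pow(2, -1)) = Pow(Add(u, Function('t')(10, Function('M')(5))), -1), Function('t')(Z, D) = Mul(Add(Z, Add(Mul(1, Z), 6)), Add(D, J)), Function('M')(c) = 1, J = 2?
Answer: Add(Rational(2, 131), Mul(I, Pow(16022, Rational(1, 2)))) ≈ Add(0.015267, Mul(126.58, I))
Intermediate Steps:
Function('t')(Z, D) = Mul(Add(2, D), Add(6, Mul(2, Z))) (Function('t')(Z, D) = Mul(Add(Z, Add(Mul(1, Z), 6)), Add(D, 2)) = Mul(Add(Z, Add(Z, 6)), Add(2, D)) = Mul(Add(Z, Add(6, Z)), Add(2, D)) = Mul(Add(6, Mul(2, Z)), Add(2, D)) = Mul(Add(2, D), Add(6, Mul(2, Z))))
Function('U')(u) = Mul(2, Pow(Add(78, u), -1)) (Function('U')(u) = Mul(2, Pow(Add(u, Add(12, Mul(4, 10), Mul(6, 1), Mul(2, 1, 10))), -1)) = Mul(2, Pow(Add(u, Add(12, 40, 6, 20)), -1)) = Mul(2, Pow(Add(u, 78), -1)) = Mul(2, Pow(Add(78, u), -1)))
Add(Pow(Add(-3422, -12600), Rational(1, 2)), Function('U')(53)) = Add(Pow(Add(-3422, -12600), Rational(1, 2)), Mul(2, Pow(Add(78, 53), -1))) = Add(Pow(-16022, Rational(1, 2)), Mul(2, Pow(131, -1))) = Add(Mul(I, Pow(16022, Rational(1, 2))), Mul(2, Rational(1, 131))) = Add(Mul(I, Pow(16022, Rational(1, 2))), Rational(2, 131)) = Add(Rational(2, 131), Mul(I, Pow(16022, Rational(1, 2))))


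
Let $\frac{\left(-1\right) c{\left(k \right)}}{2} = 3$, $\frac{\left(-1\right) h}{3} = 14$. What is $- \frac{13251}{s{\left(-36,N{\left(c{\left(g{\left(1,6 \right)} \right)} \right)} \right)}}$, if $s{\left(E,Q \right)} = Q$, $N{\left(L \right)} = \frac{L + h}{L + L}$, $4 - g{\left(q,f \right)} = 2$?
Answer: $- \frac{13251}{4} \approx -3312.8$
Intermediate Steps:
$h = -42$ ($h = \left(-3\right) 14 = -42$)
$g{\left(q,f \right)} = 2$ ($g{\left(q,f \right)} = 4 - 2 = 2$)
$c{\left(k \right)} = -6$ ($c{\left(k \right)} = \left(-2\right) 3 = -6$)
$N{\left(L \right)} = \frac{-42 + L}{2 L}$ ($N{\left(L \right)} = \frac{L - 42}{L + L} = \frac{-42 + L}{2 L}$)
$- \frac{13251}{s{\left(-36,N{\left(c{\left(g{\left(1,6 \right)} \right)} \right)} \right)}} = - \frac{13251}{\frac{1}{2} \frac{1}{-6} \left(-42 - 6\right)} = - \frac{13251}{\frac{1}{2} \left(- \frac{1}{6}\right) \left(-48\right)} = - \frac{13251}{4}$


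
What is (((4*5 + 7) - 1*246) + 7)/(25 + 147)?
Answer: -53/43 ≈ -1.2326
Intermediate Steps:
(((4*5 + 7) - 1*246) + 7)/(25 + 147) = (((20 + 7) - 246) + 7)/172 = ((27 - 246) + 7)*(1/172) = (-219 + 7)*(1/172) = -212*1/172 = -53/43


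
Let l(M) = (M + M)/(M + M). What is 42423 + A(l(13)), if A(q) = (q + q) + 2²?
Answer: 42429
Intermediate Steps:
l(M) = 1 (l(M) = (2*M)/((2*M)) = (2*M)*(1/(2*M)) = 1)
A(q) = 4 + 2*q (A(q) = 2*q + 4 = 4 + 2*q)
42423 + A(l(13)) = 42423 + (4 + 2*1) = 42423 + (4 + 2) = 42423 + 6 = 42429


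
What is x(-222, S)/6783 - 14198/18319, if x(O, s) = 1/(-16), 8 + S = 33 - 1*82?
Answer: -220128409/284017776 ≈ -0.77505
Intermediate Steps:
S = -57 (S = -8 + (33 - 1*82) = -8 + (33 - 82) = -8 - 49 = -57)
x(O, s) = -1/16
x(-222, S)/6783 - 14198/18319 = -1/16/6783 - 14198/18319 = -1/16*1/6783 - 14198*1/18319 = -1/108528 - 14198/18319 = -220128409/284017776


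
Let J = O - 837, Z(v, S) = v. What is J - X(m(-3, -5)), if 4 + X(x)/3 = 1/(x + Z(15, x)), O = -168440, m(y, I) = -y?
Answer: -1015591/6 ≈ -1.6927e+5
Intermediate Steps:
X(x) = -12 + 3/(15 + x) (X(x) = -12 + 3/(x + 15) = -12 + 3/(15 + x))
J = -169277 (J = -168440 - 837 = -169277)
J - X(m(-3, -5)) = -169277 - 3*(-59 - (-4)*(-3))/(15 - 1*(-3)) = -169277 - 3*(-59 - 4*3)/(15 + 3) = -169277 - 3*(-59 - 12)/18 = -169277 - 3*(-71)/18 = -169277 - 1*(-71/6) = -169277 + 71/6 = -1015591/6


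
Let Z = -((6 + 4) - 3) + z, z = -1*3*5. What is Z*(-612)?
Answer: 13464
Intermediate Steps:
z = -15 (z = -3*5 = -15)
Z = -22 (Z = -((6 + 4) - 3) - 15 = -(10 - 3) - 15 = -1*7 - 15 = -7 - 15 = -22)
Z*(-612) = -22*(-612) = 13464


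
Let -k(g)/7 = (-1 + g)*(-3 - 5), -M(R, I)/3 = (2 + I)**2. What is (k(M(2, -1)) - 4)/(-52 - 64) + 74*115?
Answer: 246847/29 ≈ 8512.0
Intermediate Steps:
M(R, I) = -3*(2 + I)**2
k(g) = -56 + 56*g (k(g) = -7*(-1 + g)*(-3 - 5) = -7*(-1 + g)*(-8) = -7*(8 - 8*g) = -56 + 56*g)
(k(M(2, -1)) - 4)/(-52 - 64) + 74*115 = ((-56 + 56*(-3*(2 - 1)**2)) - 4)/(-52 - 64) + 74*115 = ((-56 + 56*(-3*1**2)) - 4)/(-116) + 8510 = ((-56 + 56*(-3*1)) - 4)*(-1/116) + 8510 = ((-56 + 56*(-3)) - 4)*(-1/116) + 8510 = ((-56 - 168) - 4)*(-1/116) + 8510 = (-224 - 4)*(-1/116) + 8510 = -228*(-1/116) + 8510 = 57/29 + 8510 = 246847/29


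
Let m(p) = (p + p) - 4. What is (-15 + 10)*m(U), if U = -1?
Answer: 30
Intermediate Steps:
m(p) = -4 + 2*p (m(p) = 2*p - 4 = -4 + 2*p)
(-15 + 10)*m(U) = (-15 + 10)*(-4 + 2*(-1)) = -5*(-4 - 2) = -5*(-6) = 30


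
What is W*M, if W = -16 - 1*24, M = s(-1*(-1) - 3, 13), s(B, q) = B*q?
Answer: 1040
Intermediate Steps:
M = -26 (M = (-1*(-1) - 3)*13 = (1 - 3)*13 = -2*13 = -26)
W = -40 (W = -16 - 24 = -40)
W*M = -40*(-26) = 1040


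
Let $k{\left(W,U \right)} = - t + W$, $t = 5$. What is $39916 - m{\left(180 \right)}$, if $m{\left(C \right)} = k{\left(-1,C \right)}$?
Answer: $39922$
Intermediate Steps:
$k{\left(W,U \right)} = -5 + W$ ($k{\left(W,U \right)} = \left(-1\right) 5 + W = -5 + W$)
$m{\left(C \right)} = -6$ ($m{\left(C \right)} = -5 - 1 = -6$)
$39916 - m{\left(180 \right)} = 39916 - -6 = 39916 + 6 = 39922$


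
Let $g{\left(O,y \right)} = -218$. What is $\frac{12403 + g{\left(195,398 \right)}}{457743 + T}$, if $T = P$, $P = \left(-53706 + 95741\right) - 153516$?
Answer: $\frac{12185}{346262} \approx 0.03519$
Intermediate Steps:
$P = -111481$ ($P = 42035 - 153516 = -111481$)
$T = -111481$
$\frac{12403 + g{\left(195,398 \right)}}{457743 + T} = \frac{12403 - 218}{457743 - 111481} = \frac{12185}{346262}$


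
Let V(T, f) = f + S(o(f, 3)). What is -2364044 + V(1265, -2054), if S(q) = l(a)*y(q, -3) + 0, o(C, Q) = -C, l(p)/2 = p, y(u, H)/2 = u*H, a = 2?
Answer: -2415394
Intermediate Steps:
y(u, H) = 2*H*u (y(u, H) = 2*(u*H) = 2*(H*u) = 2*H*u)
l(p) = 2*p
S(q) = -24*q (S(q) = (2*2)*(2*(-3)*q) + 0 = 4*(-6*q) + 0 = -24*q + 0 = -24*q)
V(T, f) = 25*f (V(T, f) = f - (-24)*f = f + 24*f = 25*f)
-2364044 + V(1265, -2054) = -2364044 + 25*(-2054) = -2364044 - 51350 = -2415394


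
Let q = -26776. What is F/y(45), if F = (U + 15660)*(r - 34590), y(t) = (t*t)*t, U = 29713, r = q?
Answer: -2784359518/91125 ≈ -30555.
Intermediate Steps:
r = -26776
y(t) = t³ (y(t) = t²*t = t³)
F = -2784359518 (F = (29713 + 15660)*(-26776 - 34590) = 45373*(-61366) = -2784359518)
F/y(45) = -2784359518/(45³) = -2784359518/91125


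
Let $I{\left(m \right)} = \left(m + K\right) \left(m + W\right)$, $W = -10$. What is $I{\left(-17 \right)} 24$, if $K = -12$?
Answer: $18792$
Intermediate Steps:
$I{\left(m \right)} = \left(-12 + m\right) \left(-10 + m\right)$ ($I{\left(m \right)} = \left(m - 12\right) \left(m - 10\right) = \left(-12 + m\right) \left(-10 + m\right)$)
$I{\left(-17 \right)} 24 = \left(120 + \left(-17\right)^{2} - -374\right) 24 = \left(120 + 289 + 374\right) 24 = 783 \cdot 24 = 18792$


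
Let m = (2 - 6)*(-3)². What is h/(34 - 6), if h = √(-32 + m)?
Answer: I*√17/14 ≈ 0.29451*I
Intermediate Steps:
m = -36 (m = -4*9 = -36)
h = 2*I*√17 (h = √(-32 - 36) = √(-68) = 2*I*√17 ≈ 8.2462*I)
h/(34 - 6) = (2*I*√17)/(34 - 6) = (2*I*√17)/28 = (2*I*√17)*(1/28) = I*√17/14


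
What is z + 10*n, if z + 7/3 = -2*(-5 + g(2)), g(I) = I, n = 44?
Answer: 1331/3 ≈ 443.67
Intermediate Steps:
z = 11/3 (z = -7/3 - 2*(-5 + 2) = -7/3 - 2*(-3) = -7/3 + 6 = 11/3 ≈ 3.6667)
z + 10*n = 11/3 + 10*44 = 11/3 + 440 = 1331/3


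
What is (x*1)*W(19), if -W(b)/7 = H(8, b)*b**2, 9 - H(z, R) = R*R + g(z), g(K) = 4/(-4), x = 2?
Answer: 1773954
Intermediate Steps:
g(K) = -1 (g(K) = 4*(-1/4) = -1)
H(z, R) = 10 - R**2 (H(z, R) = 9 - (R*R - 1) = 9 - (R**2 - 1) = 9 - (-1 + R**2) = 9 + (1 - R**2) = 10 - R**2)
W(b) = -7*b**2*(10 - b**2) (W(b) = -7*(10 - b**2)*b**2 = -7*b**2*(10 - b**2))
(x*1)*W(19) = (2*1)*(7*19**2*(-10 + 19**2)) = 2*(7*361*(-10 + 361)) = 2*(7*361*351) = 2*886977 = 1773954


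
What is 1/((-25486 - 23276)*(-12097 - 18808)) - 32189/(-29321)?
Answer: 48508488585611/44186442354810 ≈ 1.0978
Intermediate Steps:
1/((-25486 - 23276)*(-12097 - 18808)) - 32189/(-29321) = 1/(-48762*(-30905)) - 32189*(-1/29321) = -1/48762*(-1/30905) + 32189/29321 = 1/1506989610 + 32189/29321 = 48508488585611/44186442354810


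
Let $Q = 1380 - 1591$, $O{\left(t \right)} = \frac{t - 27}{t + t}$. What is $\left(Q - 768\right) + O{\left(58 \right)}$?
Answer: $- \frac{113533}{116} \approx -978.73$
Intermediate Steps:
$O{\left(t \right)} = \frac{-27 + t}{2 t}$
$Q = -211$ ($Q = 1380 - 1591 = -211$)
$\left(Q - 768\right) + O{\left(58 \right)} = \left(-211 - 768\right) + \frac{-27 + 58}{2 \cdot 58} = -979 + \frac{1}{2} \cdot \frac{1}{58} \cdot 31 = -979 + \frac{31}{116} = - \frac{113533}{116}$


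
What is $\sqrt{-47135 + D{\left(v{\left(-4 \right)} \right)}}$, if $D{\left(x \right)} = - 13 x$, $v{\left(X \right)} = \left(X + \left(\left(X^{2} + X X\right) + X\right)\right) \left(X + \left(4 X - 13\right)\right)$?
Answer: $i \sqrt{36839} \approx 191.93 i$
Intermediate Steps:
$v{\left(X \right)} = \left(-13 + 5 X\right) \left(2 X + 2 X^{2}\right)$ ($v{\left(X \right)} = \left(X + \left(\left(X^{2} + X^{2}\right) + X\right)\right) \left(X + \left(-13 + 4 X\right)\right) = \left(X + \left(2 X^{2} + X\right)\right) \left(-13 + 5 X\right) = \left(X + \left(X + 2 X^{2}\right)\right) \left(-13 + 5 X\right) = \left(2 X + 2 X^{2}\right) \left(-13 + 5 X\right) = \left(-13 + 5 X\right) \left(2 X + 2 X^{2}\right)$)
$\sqrt{-47135 + D{\left(v{\left(-4 \right)} \right)}} = \sqrt{-47135 - 13 \cdot 2 \left(-4\right) \left(-13 - -32 + 5 \left(-4\right)^{2}\right)} = \sqrt{-47135 - 13 \cdot 2 \left(-4\right) \left(-13 + 32 + 5 \cdot 16\right)} = \sqrt{-47135 - 13 \cdot 2 \left(-4\right) \left(-13 + 32 + 80\right)} = \sqrt{-47135 - 13 \cdot 2 \left(-4\right) 99} = \sqrt{-47135 - -10296} = \sqrt{-47135 + 10296} = \sqrt{-36839} = i \sqrt{36839}$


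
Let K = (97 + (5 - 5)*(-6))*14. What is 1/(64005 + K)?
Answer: 1/65363 ≈ 1.5299e-5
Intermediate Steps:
K = 1358 (K = (97 + 0*(-6))*14 = (97 + 0)*14 = 97*14 = 1358)
1/(64005 + K) = 1/(64005 + 1358) = 1/65363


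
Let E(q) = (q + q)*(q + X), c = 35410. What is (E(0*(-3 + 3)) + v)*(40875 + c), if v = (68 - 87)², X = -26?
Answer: 27538885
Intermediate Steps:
v = 361 (v = (-19)² = 361)
E(q) = 2*q*(-26 + q) (E(q) = (q + q)*(q - 26) = (2*q)*(-26 + q) = 2*q*(-26 + q))
(E(0*(-3 + 3)) + v)*(40875 + c) = (2*(0*(-3 + 3))*(-26 + 0*(-3 + 3)) + 361)*(40875 + 35410) = (2*(0*0)*(-26 + 0*0) + 361)*76285 = (2*0*(-26 + 0) + 361)*76285 = (2*0*(-26) + 361)*76285 = (0 + 361)*76285 = 361*76285 = 27538885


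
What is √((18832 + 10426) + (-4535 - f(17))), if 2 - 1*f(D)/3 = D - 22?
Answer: √24702 ≈ 157.17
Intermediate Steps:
f(D) = 72 - 3*D (f(D) = 6 - 3*(D - 22) = 6 - 3*(-22 + D) = 6 + (66 - 3*D) = 72 - 3*D)
√((18832 + 10426) + (-4535 - f(17))) = √((18832 + 10426) + (-4535 - (72 - 3*17))) = √(29258 + (-4535 - (72 - 51))) = √(29258 + (-4535 - 1*21)) = √(29258 + (-4535 - 21)) = √(29258 - 4556) = √24702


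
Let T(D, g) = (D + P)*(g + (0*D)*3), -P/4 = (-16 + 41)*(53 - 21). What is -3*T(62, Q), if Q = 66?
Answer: 621324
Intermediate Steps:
P = -3200 (P = -4*(-16 + 41)*(53 - 21) = -100*32 = -4*800 = -3200)
T(D, g) = g*(-3200 + D) (T(D, g) = (D - 3200)*(g + (0*D)*3) = (-3200 + D)*(g + 0*3) = (-3200 + D)*(g + 0) = (-3200 + D)*g = g*(-3200 + D))
-3*T(62, Q) = -198*(-3200 + 62) = -198*(-3138) = -3*(-207108) = 621324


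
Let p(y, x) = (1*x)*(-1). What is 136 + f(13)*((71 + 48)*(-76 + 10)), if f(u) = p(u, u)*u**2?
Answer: 17255374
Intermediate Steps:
p(y, x) = -x (p(y, x) = x*(-1) = -x)
f(u) = -u**3 (f(u) = (-u)*u**2 = -u**3)
136 + f(13)*((71 + 48)*(-76 + 10)) = 136 + (-1*13**3)*((71 + 48)*(-76 + 10)) = 136 + (-1*2197)*(119*(-66)) = 136 - 2197*(-7854) = 136 + 17255238 = 17255374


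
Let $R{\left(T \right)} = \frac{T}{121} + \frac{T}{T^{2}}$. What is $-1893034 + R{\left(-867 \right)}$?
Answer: $- \frac{198593269648}{104907} \approx -1.893 \cdot 10^{6}$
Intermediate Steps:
$R{\left(T \right)} = \frac{1}{T} + \frac{T}{121}$ ($R{\left(T \right)} = T \frac{1}{121} + \frac{T}{T^{2}} = \frac{T}{121} + \frac{1}{T} = \frac{1}{T} + \frac{T}{121}$)
$-1893034 + R{\left(-867 \right)} = -1893034 + \left(\frac{1}{-867} + \frac{1}{121} \left(-867\right)\right) = -1893034 - \frac{751810}{104907} = - \frac{198593269648}{104907}$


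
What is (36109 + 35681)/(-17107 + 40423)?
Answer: 11965/3886 ≈ 3.0790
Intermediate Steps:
(36109 + 35681)/(-17107 + 40423) = 71790/23316 = 71790*(1/23316) = 11965/3886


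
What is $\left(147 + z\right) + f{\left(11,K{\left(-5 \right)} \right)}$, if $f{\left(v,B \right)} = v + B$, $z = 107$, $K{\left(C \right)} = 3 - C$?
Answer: $273$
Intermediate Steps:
$f{\left(v,B \right)} = B + v$
$\left(147 + z\right) + f{\left(11,K{\left(-5 \right)} \right)} = \left(147 + 107\right) + \left(\left(3 - -5\right) + 11\right) = 254 + \left(\left(3 + 5\right) + 11\right) = 254 + \left(8 + 11\right) = 254 + 19 = 273$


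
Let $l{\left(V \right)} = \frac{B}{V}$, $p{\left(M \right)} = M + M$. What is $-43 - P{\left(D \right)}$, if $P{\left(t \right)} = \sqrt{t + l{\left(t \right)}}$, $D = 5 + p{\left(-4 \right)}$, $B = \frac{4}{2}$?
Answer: $-43 - \frac{i \sqrt{33}}{3} \approx -43.0 - 1.9149 i$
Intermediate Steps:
$B = 2$ ($B = 4 \cdot \frac{1}{2} = 2$)
$p{\left(M \right)} = 2 M$
$l{\left(V \right)} = \frac{2}{V}$
$D = -3$ ($D = 5 + 2 \left(-4\right) = 5 - 8 = -3$)
$P{\left(t \right)} = \sqrt{t + \frac{2}{t}}$
$-43 - P{\left(D \right)} = -43 - \sqrt{-3 + \frac{2}{-3}} = -43 - \sqrt{-3 + 2 \left(- \frac{1}{3}\right)} = -43 - \sqrt{-3 - \frac{2}{3}} = -43 - \sqrt{- \frac{11}{3}} = -43 - \frac{i \sqrt{33}}{3}$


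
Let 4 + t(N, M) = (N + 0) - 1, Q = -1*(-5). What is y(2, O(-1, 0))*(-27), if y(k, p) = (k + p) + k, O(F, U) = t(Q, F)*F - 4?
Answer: 0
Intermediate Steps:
Q = 5
t(N, M) = -5 + N (t(N, M) = -4 + ((N + 0) - 1) = -4 + (N - 1) = -4 + (-1 + N) = -5 + N)
O(F, U) = -4 (O(F, U) = (-5 + 5)*F - 4 = 0*F - 4 = 0 - 4 = -4)
y(k, p) = p + 2*k
y(2, O(-1, 0))*(-27) = (-4 + 2*2)*(-27) = (-4 + 4)*(-27) = 0*(-27) = 0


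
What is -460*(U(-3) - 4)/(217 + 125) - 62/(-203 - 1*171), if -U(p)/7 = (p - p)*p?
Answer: 177341/31977 ≈ 5.5459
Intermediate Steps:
U(p) = 0 (U(p) = -7*(p - p)*p = -0*p = -7*0 = 0)
-460*(U(-3) - 4)/(217 + 125) - 62/(-203 - 1*171) = -460*(0 - 4)/(217 + 125) - 62/(-203 - 1*171) = -460/(342/(-4)) - 62/(-203 - 171) = -460/(342*(-¼)) - 62/(-374) = -460/(-171/2) - 62*(-1/374) = -460*(-2/171) + 31/187 = 920/171 + 31/187 = 177341/31977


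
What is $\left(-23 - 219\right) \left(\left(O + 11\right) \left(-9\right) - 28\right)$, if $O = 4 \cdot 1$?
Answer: $39446$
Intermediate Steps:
$O = 4$
$\left(-23 - 219\right) \left(\left(O + 11\right) \left(-9\right) - 28\right) = \left(-23 - 219\right) \left(\left(4 + 11\right) \left(-9\right) - 28\right) = - 242 \left(15 \left(-9\right) - 28\right) = - 242 \left(-135 - 28\right) = \left(-242\right) \left(-163\right) = 39446$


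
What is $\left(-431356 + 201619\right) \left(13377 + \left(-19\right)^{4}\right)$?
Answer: $-33012747426$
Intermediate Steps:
$\left(-431356 + 201619\right) \left(13377 + \left(-19\right)^{4}\right) = - 229737 \left(13377 + 130321\right) = \left(-229737\right) 143698 = -33012747426$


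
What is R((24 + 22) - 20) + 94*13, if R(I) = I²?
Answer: 1898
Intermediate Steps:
R((24 + 22) - 20) + 94*13 = ((24 + 22) - 20)² + 94*13 = (46 - 20)² + 1222 = 26² + 1222 = 676 + 1222 = 1898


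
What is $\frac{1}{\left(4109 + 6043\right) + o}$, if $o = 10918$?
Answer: $\frac{1}{21070} \approx 4.7461 \cdot 10^{-5}$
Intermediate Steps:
$\frac{1}{\left(4109 + 6043\right) + o} = \frac{1}{\left(4109 + 6043\right) + 10918} = \frac{1}{10152 + 10918} = \frac{1}{21070}$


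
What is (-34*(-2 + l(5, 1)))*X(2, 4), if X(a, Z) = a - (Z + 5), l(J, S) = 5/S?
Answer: 714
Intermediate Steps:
X(a, Z) = -5 + a - Z (X(a, Z) = a - (5 + Z) = a + (-5 - Z) = -5 + a - Z)
(-34*(-2 + l(5, 1)))*X(2, 4) = (-34*(-2 + 5/1))*(-5 + 2 - 1*4) = (-34*(-2 + 5*1))*(-5 + 2 - 4) = -34*(-2 + 5)*(-7) = -34*3*(-7) = -102*(-7) = 714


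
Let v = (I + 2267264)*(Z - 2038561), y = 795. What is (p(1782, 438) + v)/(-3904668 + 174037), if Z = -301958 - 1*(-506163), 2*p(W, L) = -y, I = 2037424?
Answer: 15792660522651/7461262 ≈ 2.1166e+6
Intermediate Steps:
p(W, L) = -795/2 (p(W, L) = (-1*795)/2 = (½)*(-795) = -795/2)
Z = 204205 (Z = -301958 + 506163 = 204205)
v = -7896330260928 (v = (2037424 + 2267264)*(204205 - 2038561) = 4304688*(-1834356) = -7896330260928)
(p(1782, 438) + v)/(-3904668 + 174037) = (-795/2 - 7896330260928)/(-3904668 + 174037) = -15792660522651/2/(-3730631) = -15792660522651/2*(-1/3730631) = 15792660522651/7461262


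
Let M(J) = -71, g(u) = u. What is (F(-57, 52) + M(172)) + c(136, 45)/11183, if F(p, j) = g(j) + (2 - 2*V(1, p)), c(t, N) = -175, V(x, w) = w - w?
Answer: -190286/11183 ≈ -17.016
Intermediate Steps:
V(x, w) = 0
F(p, j) = 2 + j (F(p, j) = j + (2 - 2*0) = j + (2 + 0) = j + 2 = 2 + j)
(F(-57, 52) + M(172)) + c(136, 45)/11183 = ((2 + 52) - 71) - 175/11183 = (54 - 71) - 175*1/11183 = -17 - 175/11183 = -190286/11183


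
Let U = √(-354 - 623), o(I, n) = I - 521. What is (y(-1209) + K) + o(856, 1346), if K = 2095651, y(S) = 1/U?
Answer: 2095986 - I*√977/977 ≈ 2.096e+6 - 0.031993*I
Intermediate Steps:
o(I, n) = -521 + I
U = I*√977 (U = √(-977) = I*√977 ≈ 31.257*I)
y(S) = -I*√977/977 (y(S) = 1/(I*√977) = -I*√977/977)
(y(-1209) + K) + o(856, 1346) = (-I*√977/977 + 2095651) + (-521 + 856) = (2095651 - I*√977/977) + 335 = 2095986 - I*√977/977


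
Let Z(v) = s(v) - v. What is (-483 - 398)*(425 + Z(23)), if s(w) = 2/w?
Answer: -8147488/23 ≈ -3.5424e+5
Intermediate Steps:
Z(v) = -v + 2/v (Z(v) = 2/v - v = -v + 2/v)
(-483 - 398)*(425 + Z(23)) = (-483 - 398)*(425 + (-1*23 + 2/23)) = -881*(425 + (-23 + 2*(1/23))) = -881*(425 + (-23 + 2/23)) = -881*(425 - 527/23) = -881*9248/23 = -8147488/23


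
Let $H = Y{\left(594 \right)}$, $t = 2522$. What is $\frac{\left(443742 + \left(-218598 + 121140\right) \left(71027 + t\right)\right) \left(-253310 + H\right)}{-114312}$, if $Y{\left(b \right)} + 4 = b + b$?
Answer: $- \frac{75296323697175}{4763} \approx -1.5809 \cdot 10^{10}$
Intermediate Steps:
$Y{\left(b \right)} = -4 + 2 b$ ($Y{\left(b \right)} = -4 + \left(b + b\right) = -4 + 2 b$)
$H = 1184$ ($H = -4 + 2 \cdot 594 = -4 + 1188 = 1184$)
$\frac{\left(443742 + \left(-218598 + 121140\right) \left(71027 + t\right)\right) \left(-253310 + H\right)}{-114312} = \frac{\left(443742 + \left(-218598 + 121140\right) \left(71027 + 2522\right)\right) \left(-253310 + 1184\right)}{-114312} = \left(443742 - 7167938442\right) \left(-252126\right) \left(- \frac{1}{114312}\right) = \left(-7167494700\right) \left(-252126\right) \left(- \frac{1}{114312}\right) = 1807111768732200 \left(- \frac{1}{114312}\right) = - \frac{75296323697175}{4763}$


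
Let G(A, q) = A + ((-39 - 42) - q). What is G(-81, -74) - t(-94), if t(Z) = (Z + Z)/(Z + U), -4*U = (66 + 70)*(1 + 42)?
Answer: -34279/389 ≈ -88.121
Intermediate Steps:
U = -1462 (U = -(66 + 70)*(1 + 42)/4 = -34*43 = -1/4*5848 = -1462)
t(Z) = 2*Z/(-1462 + Z) (t(Z) = (Z + Z)/(Z - 1462) = (2*Z)/(-1462 + Z) = 2*Z/(-1462 + Z))
G(A, q) = -81 + A - q (G(A, q) = A + (-81 - q) = -81 + A - q)
G(-81, -74) - t(-94) = (-81 - 81 - 1*(-74)) - 2*(-94)/(-1462 - 94) = (-81 - 81 + 74) - 2*(-94)/(-1556) = -88 - 2*(-94)*(-1)/1556 = -88 - 1*47/389 = -88 - 47/389 = -34279/389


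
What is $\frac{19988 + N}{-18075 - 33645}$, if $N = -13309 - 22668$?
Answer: $\frac{15989}{51720} \approx 0.30915$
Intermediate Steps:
$N = -35977$ ($N = -13309 - 22668 = -35977$)
$\frac{19988 + N}{-18075 - 33645} = \frac{19988 - 35977}{-18075 - 33645} = - \frac{15989}{-51720} = \left(-15989\right) \left(- \frac{1}{51720}\right) = \frac{15989}{51720}$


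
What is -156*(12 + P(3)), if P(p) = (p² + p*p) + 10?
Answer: -6240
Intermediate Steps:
P(p) = 10 + 2*p² (P(p) = (p² + p²) + 10 = 2*p² + 10 = 10 + 2*p²)
-156*(12 + P(3)) = -156*(12 + (10 + 2*3²)) = -156*(12 + (10 + 2*9)) = -156*(12 + (10 + 18)) = -156*(12 + 28) = -156*40 = -6240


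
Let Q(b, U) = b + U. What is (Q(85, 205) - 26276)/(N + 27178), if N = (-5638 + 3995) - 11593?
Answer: -12993/6971 ≈ -1.8639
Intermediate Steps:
N = -13236 (N = -1643 - 11593 = -13236)
Q(b, U) = U + b
(Q(85, 205) - 26276)/(N + 27178) = ((205 + 85) - 26276)/(-13236 + 27178) = (290 - 26276)/13942 = -25986*1/13942 = -12993/6971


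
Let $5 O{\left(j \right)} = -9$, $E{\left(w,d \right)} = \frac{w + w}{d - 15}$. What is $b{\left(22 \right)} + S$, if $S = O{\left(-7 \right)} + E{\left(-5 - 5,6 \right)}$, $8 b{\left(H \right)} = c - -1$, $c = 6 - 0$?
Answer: $\frac{467}{360} \approx 1.2972$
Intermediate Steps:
$E{\left(w,d \right)} = \frac{2 w}{-15 + d}$
$c = 6$ ($c = 6 + 0 = 6$)
$O{\left(j \right)} = - \frac{9}{5}$ ($O{\left(j \right)} = \frac{1}{5} \left(-9\right) = - \frac{9}{5}$)
$b{\left(H \right)} = \frac{7}{8}$ ($b{\left(H \right)} = \frac{6 - -1}{8} = \frac{6 + 1}{8} = \frac{1}{8} \cdot 7 = \frac{7}{8}$)
$S = \frac{19}{45}$ ($S = - \frac{9}{5} + \frac{2 \left(-5 - 5\right)}{-15 + 6} = - \frac{9}{5} + 2 \left(-10\right) \frac{1}{-9} = - \frac{9}{5} + 2 \left(-10\right) \left(- \frac{1}{9}\right) = - \frac{9}{5} + \frac{20}{9} = \frac{19}{45} \approx 0.42222$)
$b{\left(22 \right)} + S = \frac{7}{8} + \frac{19}{45} = \frac{467}{360}$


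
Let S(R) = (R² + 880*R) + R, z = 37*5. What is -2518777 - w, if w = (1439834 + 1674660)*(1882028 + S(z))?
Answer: -6475776794349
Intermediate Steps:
z = 185
S(R) = R² + 881*R
w = 6475774275572 (w = (1439834 + 1674660)*(1882028 + 185*(881 + 185)) = 3114494*(1882028 + 185*1066) = 3114494*(1882028 + 197210) = 3114494*2079238 = 6475774275572)
-2518777 - w = -2518777 - 1*6475774275572 = -2518777 - 6475774275572 = -6475776794349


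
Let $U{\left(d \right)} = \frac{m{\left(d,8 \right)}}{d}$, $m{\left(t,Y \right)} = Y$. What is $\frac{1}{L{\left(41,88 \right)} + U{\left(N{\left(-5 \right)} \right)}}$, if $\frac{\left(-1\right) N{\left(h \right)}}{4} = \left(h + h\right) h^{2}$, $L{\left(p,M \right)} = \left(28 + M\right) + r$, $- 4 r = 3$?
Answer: $\frac{500}{57629} \approx 0.0086762$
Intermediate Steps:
$r = - \frac{3}{4}$ ($r = \left(- \frac{1}{4}\right) 3 = - \frac{3}{4} \approx -0.75$)
$L{\left(p,M \right)} = \frac{109}{4} + M$ ($L{\left(p,M \right)} = \left(28 + M\right) - \frac{3}{4} = \frac{109}{4} + M$)
$N{\left(h \right)} = - 8 h^{3}$ ($N{\left(h \right)} = - 4 \left(h + h\right) h^{2} = - 4 \cdot 2 h h^{2} = - 4 \cdot 2 h^{3} = - 8 h^{3}$)
$U{\left(d \right)} = \frac{8}{d}$
$\frac{1}{L{\left(41,88 \right)} + U{\left(N{\left(-5 \right)} \right)}} = \frac{1}{\left(\frac{109}{4} + 88\right) + \frac{8}{\left(-8\right) \left(-5\right)^{3}}} = \frac{1}{\frac{461}{4} + \frac{8}{\left(-8\right) \left(-125\right)}} = \frac{1}{\frac{461}{4} + \frac{8}{1000}} = \frac{1}{\frac{461}{4} + 8 \cdot \frac{1}{1000}} = \frac{1}{\frac{461}{4} + \frac{1}{125}} = \frac{1}{\frac{57629}{500}} = \frac{500}{57629}$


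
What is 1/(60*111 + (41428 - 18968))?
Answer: 1/29120 ≈ 3.4341e-5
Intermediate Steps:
1/(60*111 + (41428 - 18968)) = 1/(6660 + 22460) = 1/29120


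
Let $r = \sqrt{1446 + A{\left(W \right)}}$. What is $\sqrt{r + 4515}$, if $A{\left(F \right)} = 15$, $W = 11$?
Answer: $\sqrt{4515 + \sqrt{1461}} \approx 67.478$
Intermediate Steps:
$r = \sqrt{1461}$ ($r = \sqrt{1446 + 15} = \sqrt{1461} \approx 38.223$)
$\sqrt{r + 4515} = \sqrt{\sqrt{1461} + 4515} = \sqrt{4515 + \sqrt{1461}}$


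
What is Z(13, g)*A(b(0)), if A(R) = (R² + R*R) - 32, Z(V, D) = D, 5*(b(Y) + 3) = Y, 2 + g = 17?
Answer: -210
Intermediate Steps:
g = 15 (g = -2 + 17 = 15)
b(Y) = -3 + Y/5
A(R) = -32 + 2*R² (A(R) = (R² + R²) - 32 = 2*R² - 32 = -32 + 2*R²)
Z(13, g)*A(b(0)) = 15*(-32 + 2*(-3 + (⅕)*0)²) = 15*(-32 + 2*(-3 + 0)²) = 15*(-32 + 2*(-3)²) = 15*(-32 + 2*9) = 15*(-32 + 18) = 15*(-14) = -210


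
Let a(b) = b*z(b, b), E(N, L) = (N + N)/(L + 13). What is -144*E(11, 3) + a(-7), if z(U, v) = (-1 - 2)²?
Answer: -261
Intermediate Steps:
z(U, v) = 9 (z(U, v) = (-3)² = 9)
E(N, L) = 2*N/(13 + L) (E(N, L) = (2*N)/(13 + L) = 2*N/(13 + L))
a(b) = 9*b (a(b) = b*9 = 9*b)
-144*E(11, 3) + a(-7) = -288*11/(13 + 3) + 9*(-7) = -288*11/16 - 63 = -144*11/8 - 63 = -198 - 63 = -261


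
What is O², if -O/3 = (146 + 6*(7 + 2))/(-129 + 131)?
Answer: 90000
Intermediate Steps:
O = -300 (O = -3*(146 + 6*(7 + 2))/(-129 + 131) = -3*(146 + 6*9)/2 = -3*(146 + 54)/2 = -600/2 = -3*100 = -300)
O² = (-300)² = 90000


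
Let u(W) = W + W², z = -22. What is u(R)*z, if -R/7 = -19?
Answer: -392084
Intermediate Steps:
R = 133 (R = -7*(-19) = 133)
u(R)*z = (133*(1 + 133))*(-22) = (133*134)*(-22) = 17822*(-22) = -392084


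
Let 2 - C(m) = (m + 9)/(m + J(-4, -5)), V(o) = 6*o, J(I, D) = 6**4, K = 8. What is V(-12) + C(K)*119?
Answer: 214441/1304 ≈ 164.45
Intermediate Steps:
J(I, D) = 1296
C(m) = 2 - (9 + m)/(1296 + m) (C(m) = 2 - (m + 9)/(m + 1296) = 2 - (9 + m)/(1296 + m))
V(-12) + C(K)*119 = 6*(-12) + ((2583 + 8)/(1296 + 8))*119 = -72 + (2591/1304)*119 = -72 + 308329/1304 = 214441/1304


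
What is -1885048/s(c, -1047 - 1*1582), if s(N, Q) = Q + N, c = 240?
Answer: 1885048/2389 ≈ 789.05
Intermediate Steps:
s(N, Q) = N + Q
-1885048/s(c, -1047 - 1*1582) = -1885048/(240 + (-1047 - 1*1582)) = -1885048/(240 + (-1047 - 1582)) = -1885048/(240 - 2629) = -1885048/(-2389) = -1885048*(-1/2389) = 1885048/2389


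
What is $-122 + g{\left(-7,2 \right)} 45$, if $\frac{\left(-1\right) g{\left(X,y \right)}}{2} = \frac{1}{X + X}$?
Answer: $- \frac{809}{7} \approx -115.57$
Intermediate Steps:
$g{\left(X,y \right)} = - \frac{1}{X}$ ($g{\left(X,y \right)} = - \frac{2}{X + X} = - \frac{2}{2 X} = - 2 \frac{1}{2 X} = - \frac{1}{X}$)
$-122 + g{\left(-7,2 \right)} 45 = -122 + - \frac{1}{-7} \cdot 45 = -122 + \left(-1\right) \left(- \frac{1}{7}\right) 45 = -122 + \frac{1}{7} \cdot 45 = -122 + \frac{45}{7} = - \frac{809}{7}$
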